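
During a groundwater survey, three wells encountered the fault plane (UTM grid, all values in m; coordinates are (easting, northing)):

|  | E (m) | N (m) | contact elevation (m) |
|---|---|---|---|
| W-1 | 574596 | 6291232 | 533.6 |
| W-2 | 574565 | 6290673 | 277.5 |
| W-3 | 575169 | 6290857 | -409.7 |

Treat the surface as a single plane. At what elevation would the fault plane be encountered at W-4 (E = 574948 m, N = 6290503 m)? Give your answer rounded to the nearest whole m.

-310 m

Let the plane be z = a·E + b·N + c.
W-2−W-1: −31a − 559b = −256.1;  W-3−W-1: 573a − 375b = −943.3.
Solving gives a = −1.29926370, b = 0.53019173.
Then c = 533.6 − a·574596 − b·6291232 = −2588473.83.
At (574948, 6290503): z = −747009.1 + 3335172.6 − 2588473.83 = -310.3 m.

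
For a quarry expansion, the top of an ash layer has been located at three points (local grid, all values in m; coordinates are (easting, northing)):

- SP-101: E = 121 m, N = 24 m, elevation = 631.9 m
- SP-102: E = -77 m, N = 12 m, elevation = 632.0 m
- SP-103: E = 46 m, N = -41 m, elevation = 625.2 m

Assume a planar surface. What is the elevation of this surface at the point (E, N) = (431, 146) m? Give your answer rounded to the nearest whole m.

Let the plane be z = a·E + b·N + c.
SP-102−SP-101: −198a − 12b = 0.1;  SP-103−SP-101: −75a − 65b = −6.7.
Solving gives a = −0.00726, b = 0.11145.
Then c = 631.9 − a·121 − b·24 = 630.10.
At (431, 146): z = −3.1 + 16.3 + 630.10 = 643.2 m.

643 m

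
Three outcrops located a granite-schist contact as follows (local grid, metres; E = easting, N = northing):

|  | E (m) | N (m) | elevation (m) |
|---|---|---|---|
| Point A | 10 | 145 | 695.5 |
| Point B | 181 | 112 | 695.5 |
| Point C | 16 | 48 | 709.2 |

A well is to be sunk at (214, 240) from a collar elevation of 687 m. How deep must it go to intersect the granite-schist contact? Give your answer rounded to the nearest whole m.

11 m

Let the plane be z = a·E + b·N + c.
Point B−Point A: 171a − 33b = 0;  Point C−Point A: 6a − 97b = 13.7.
Solving gives a = −0.02759, b = −0.14294.
Then c = 695.5 − a·10 − b·145 = 716.50.
At (214, 240): z_contact = −5.9 − 34.3 + 716.50 = 676.3 m.
Depth below ground = 687 − 676.3 = 11 m.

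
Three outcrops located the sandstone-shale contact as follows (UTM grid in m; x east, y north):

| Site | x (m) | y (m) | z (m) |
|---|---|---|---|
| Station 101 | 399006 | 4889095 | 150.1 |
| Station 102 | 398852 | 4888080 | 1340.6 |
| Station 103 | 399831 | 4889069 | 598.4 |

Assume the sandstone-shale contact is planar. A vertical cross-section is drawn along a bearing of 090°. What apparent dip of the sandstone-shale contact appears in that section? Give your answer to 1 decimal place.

Let the plane be z = a·x + b·y + c.
Station 102−Station 101: −154a − 1015b = 1190.5;  Station 103−Station 101: 825a − 26b = 448.3.
Solving gives a = 0.50402, b = −1.24938.
Unit vector along 090° is (sin 90°, cos 90°) = (1.0000, 0.0000).
Slope in that direction = a·(1.0000) + b·(0.0000) = 0.50402.
Apparent dip = arctan|0.50402| = 26.7° (true dip is 53.4°, so apparent ≤ true as expected).

26.7°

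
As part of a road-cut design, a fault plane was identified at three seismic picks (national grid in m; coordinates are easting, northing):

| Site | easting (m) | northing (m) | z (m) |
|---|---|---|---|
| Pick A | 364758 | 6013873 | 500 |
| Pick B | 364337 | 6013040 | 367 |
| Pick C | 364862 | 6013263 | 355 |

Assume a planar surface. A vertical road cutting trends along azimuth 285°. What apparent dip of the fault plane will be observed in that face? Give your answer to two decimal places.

Two edge vectors: Pick A→Pick B = (-421, -833, -133), Pick A→Pick C = (104, -610, -145).
Normal n = (Pick A→Pick B) × (Pick A→Pick C) = (39655, -74877, 343442).
So ∂z/∂easting = −n_x/n_z = −0.11546 and ∂z/∂northing = −n_y/n_z = 0.21802.
Unit vector along 285° is (sin 285°, cos 285°) = (-0.9659, 0.2588).
Slope in that direction = a·(-0.9659) + b·(0.2588) = 0.16796.
Apparent dip = arctan|0.16796| = 9.53° (true dip is 13.9°, so apparent ≤ true as expected).

9.53°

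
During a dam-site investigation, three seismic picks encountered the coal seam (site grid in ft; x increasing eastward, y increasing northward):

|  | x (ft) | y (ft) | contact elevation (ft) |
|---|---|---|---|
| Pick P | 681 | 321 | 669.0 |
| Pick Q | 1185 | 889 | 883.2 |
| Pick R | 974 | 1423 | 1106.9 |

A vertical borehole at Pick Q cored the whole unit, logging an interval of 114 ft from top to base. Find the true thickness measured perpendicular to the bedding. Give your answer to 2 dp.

105.58 ft

Let the plane be z = a·x + b·y + c.
Pick Q−Pick P: 504a + 568b = 214.2;  Pick R−Pick P: 293a + 1102b = 437.9.
Solving gives a = −0.03259, b = 0.40603.
|∇z| = √(a²+b²) = 0.40734, so dip δ = arctan(0.40734) = 22.16°.
True thickness = vertical thickness × cos δ = 114 × cos 22.16° = 105.58 ft.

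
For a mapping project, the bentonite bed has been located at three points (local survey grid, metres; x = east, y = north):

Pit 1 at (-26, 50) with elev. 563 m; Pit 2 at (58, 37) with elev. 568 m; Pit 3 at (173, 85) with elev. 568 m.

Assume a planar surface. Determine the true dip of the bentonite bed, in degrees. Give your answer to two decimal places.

6.43°

Two edge vectors: Pit 1→Pit 2 = (84, -13, 5), Pit 1→Pit 3 = (199, 35, 5).
Normal n = (Pit 1→Pit 2) × (Pit 1→Pit 3) = (-240, 575, 5527).
So ∂z/∂x = −n_x/n_z = 0.04342 and ∂z/∂y = −n_y/n_z = −0.10403.
Gradient magnitude |∇z| = √(a² + b²) = √(0.00189 + 0.01082) = 0.11273.
True dip = arctan(0.11273) = 6.43°, dipping toward NNW (azimuth ≈ 337°).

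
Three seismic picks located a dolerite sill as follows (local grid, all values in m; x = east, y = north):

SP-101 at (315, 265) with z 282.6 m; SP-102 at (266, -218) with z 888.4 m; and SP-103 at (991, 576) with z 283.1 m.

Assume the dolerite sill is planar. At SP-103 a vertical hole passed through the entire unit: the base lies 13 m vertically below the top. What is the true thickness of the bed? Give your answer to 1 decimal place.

Let the plane be z = a·x + b·y + c.
SP-102−SP-101: −49a − 483b = 605.8;  SP-103−SP-101: 676a + 311b = 0.5.
Solving gives a = 0.60605, b = −1.31573.
|∇z| = √(a²+b²) = 1.44860, so dip δ = arctan(1.44860) = 55.38°.
True thickness = vertical thickness × cos δ = 13 × cos 55.38° = 7.4 m.

7.4 m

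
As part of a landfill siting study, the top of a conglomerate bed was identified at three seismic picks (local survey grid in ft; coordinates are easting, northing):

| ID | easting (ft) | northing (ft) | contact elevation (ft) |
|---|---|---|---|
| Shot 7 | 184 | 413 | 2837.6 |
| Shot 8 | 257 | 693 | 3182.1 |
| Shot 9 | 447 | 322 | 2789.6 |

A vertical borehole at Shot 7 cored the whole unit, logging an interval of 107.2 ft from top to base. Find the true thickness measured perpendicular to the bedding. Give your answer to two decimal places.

Two edge vectors: Shot 7→Shot 8 = (73, 280, 344.5), Shot 7→Shot 9 = (263, -91, -48).
Normal n = (Shot 7→Shot 8) × (Shot 7→Shot 9) = (17909.5, 94107.5, -80283).
So ∂z/∂easting = −n_x/n_z = 0.22308 and ∂z/∂northing = −n_y/n_z = 1.17220.
|∇z| = √(a²+b²) = 1.19324, so dip δ = arctan(1.19324) = 50.04°.
True thickness = vertical thickness × cos δ = 107.2 × cos 50.04° = 68.86 ft.

68.86 ft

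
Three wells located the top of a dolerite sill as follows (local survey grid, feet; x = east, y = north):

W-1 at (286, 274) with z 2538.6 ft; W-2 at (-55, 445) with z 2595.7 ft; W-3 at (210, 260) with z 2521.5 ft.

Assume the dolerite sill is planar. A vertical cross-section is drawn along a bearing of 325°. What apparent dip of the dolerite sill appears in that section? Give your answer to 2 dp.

Let the plane be z = a·x + b·y + c.
W-2−W-1: −341a + 171b = 57.1;  W-3−W-1: −76a − 14b = −17.1.
Solving gives a = 0.11957, b = 0.57235.
Unit vector along 325° is (sin 325°, cos 325°) = (-0.5736, 0.8192).
Slope in that direction = a·(-0.5736) + b·(0.8192) = 0.40026.
Apparent dip = arctan|0.40026| = 21.81° (true dip is 30.3°, so apparent ≤ true as expected).

21.81°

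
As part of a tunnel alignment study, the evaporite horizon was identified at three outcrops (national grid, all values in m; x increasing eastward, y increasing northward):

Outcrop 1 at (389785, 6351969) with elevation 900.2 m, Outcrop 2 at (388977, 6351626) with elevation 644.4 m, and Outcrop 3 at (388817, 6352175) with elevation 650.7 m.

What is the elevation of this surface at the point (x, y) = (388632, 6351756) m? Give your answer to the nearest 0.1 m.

Let the plane be z = a·x + b·y + c.
Outcrop 2−Outcrop 1: −808a − 343b = −255.8;  Outcrop 3−Outcrop 1: −968a + 206b = −249.5.
Solving gives a = 0.277394317, b = 0.092318927.
Then c = 900.2 − a·389785 − b·6351969 = −693630.90.
At (388632, 6351756): z = 107804.3 + 586387.3 − 693630.90 = 560.7 m.

560.7 m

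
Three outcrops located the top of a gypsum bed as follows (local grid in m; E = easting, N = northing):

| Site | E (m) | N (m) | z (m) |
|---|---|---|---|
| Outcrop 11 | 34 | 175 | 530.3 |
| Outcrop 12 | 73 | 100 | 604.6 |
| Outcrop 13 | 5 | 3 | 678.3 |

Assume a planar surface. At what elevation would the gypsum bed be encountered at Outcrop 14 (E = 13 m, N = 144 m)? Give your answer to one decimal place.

Two edge vectors: Outcrop 11→Outcrop 12 = (39, -75, 74.3), Outcrop 11→Outcrop 13 = (-29, -172, 148).
Normal n = (Outcrop 11→Outcrop 12) × (Outcrop 11→Outcrop 13) = (1679.6, -7926.7, -8883).
So ∂z/∂E = −n_x/n_z = 0.18908 and ∂z/∂N = −n_y/n_z = −0.89234.
Intercept c from Outcrop 11: 530.3 − 6.43 + 156.16 = 680.03.
At (13, 144): z = 2.5 − 128.5 + 680.03 = 554.0 m.

554.0 m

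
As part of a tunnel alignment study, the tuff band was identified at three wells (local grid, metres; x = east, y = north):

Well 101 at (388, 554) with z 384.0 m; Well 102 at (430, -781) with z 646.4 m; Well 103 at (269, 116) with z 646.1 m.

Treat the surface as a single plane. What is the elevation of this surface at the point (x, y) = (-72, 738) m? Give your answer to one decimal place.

949.9 m

Let the plane be z = a·x + b·y + c.
Well 102−Well 101: 42a − 1335b = 262.4;  Well 103−Well 101: −119a − 438b = 262.1.
Solving gives a = −1.32557, b = −0.23826.
Then c = 384 − a·388 − b·554 = 1030.32.
At (-72, 738): z = 95.4 − 175.8 + 1030.32 = 949.9 m.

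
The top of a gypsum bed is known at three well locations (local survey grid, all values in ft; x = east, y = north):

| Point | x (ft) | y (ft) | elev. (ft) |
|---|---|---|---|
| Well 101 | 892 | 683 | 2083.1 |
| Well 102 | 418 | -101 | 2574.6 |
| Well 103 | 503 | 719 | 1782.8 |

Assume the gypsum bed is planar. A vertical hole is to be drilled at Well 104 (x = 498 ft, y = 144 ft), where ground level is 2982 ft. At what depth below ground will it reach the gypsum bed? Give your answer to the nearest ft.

Let the plane be z = a·x + b·y + c.
Well 102−Well 101: −474a − 784b = 491.5;  Well 103−Well 101: −389a + 36b = −300.3.
Solving gives a = 0.67613, b = −1.03570.
Then c = 2083.1 − a·892 − b·683 = 2187.37.
At (498, 144): z_contact = 336.7 − 149.1 + 2187.37 = 2374.9 ft.
Depth below ground = 2982 − 2374.9 = 607 ft.

607 ft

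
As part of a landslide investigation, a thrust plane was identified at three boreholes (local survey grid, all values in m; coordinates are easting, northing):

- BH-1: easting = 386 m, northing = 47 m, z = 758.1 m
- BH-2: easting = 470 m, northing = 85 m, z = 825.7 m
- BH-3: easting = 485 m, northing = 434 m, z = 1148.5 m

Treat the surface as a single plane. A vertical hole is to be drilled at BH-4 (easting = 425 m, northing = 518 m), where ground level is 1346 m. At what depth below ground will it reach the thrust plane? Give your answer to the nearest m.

145 m

Let the plane be z = a·easting + b·northing + c.
BH-2−BH-1: 84a + 38b = 67.6;  BH-3−BH-1: 99a + 387b = 390.4.
Solving gives a = 0.39400, b = 0.90799.
Then c = 758.1 − a·386 − b·47 = 563.34.
At (425, 518): z_contact = 167.5 + 470.3 + 563.34 = 1201.1 m.
Depth below ground = 1346 − 1201.1 = 145 m.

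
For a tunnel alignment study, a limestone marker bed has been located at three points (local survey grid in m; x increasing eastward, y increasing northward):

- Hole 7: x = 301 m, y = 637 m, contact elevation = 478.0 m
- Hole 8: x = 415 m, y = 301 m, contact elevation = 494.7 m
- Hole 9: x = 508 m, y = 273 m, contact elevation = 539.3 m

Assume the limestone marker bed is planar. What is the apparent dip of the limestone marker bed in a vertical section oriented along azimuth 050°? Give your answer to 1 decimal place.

Let the plane be z = a·x + b·y + c.
Hole 8−Hole 7: 114a − 336b = 16.7;  Hole 9−Hole 7: 207a − 364b = 61.3.
Solving gives a = 0.51747, b = 0.12587.
Unit vector along 050° is (sin 50°, cos 50°) = (0.7660, 0.6428).
Slope in that direction = a·(0.7660) + b·(0.6428) = 0.47731.
Apparent dip = arctan|0.47731| = 25.5° (true dip is 28.0°, so apparent ≤ true as expected).

25.5°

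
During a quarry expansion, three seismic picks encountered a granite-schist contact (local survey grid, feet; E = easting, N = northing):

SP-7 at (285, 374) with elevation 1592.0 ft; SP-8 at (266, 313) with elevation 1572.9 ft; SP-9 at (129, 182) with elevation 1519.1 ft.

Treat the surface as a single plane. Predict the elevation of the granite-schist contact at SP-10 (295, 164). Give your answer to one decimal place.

Two edge vectors: SP-7→SP-8 = (-19, -61, -19.1), SP-7→SP-9 = (-156, -192, -72.9).
Normal n = (SP-7→SP-8) × (SP-7→SP-9) = (779.7, 1594.5, -5868).
So ∂z/∂E = −n_x/n_z = 0.13287 and ∂z/∂N = −n_y/n_z = 0.27173.
Intercept c from SP-7: 1592 − 37.87 − 101.63 = 1452.50.
At (295, 164): z = 39.2 + 44.6 + 1452.50 = 1536.3 ft.

1536.3 ft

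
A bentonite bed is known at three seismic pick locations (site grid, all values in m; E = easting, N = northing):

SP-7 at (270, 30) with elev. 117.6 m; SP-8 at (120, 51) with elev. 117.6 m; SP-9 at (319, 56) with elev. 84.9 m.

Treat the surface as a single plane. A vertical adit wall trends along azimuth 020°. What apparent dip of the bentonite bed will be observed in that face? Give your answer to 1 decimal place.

44.5°

Two edge vectors: SP-7→SP-8 = (-150, 21, 0), SP-7→SP-9 = (49, 26, -32.7).
Normal n = (SP-7→SP-8) × (SP-7→SP-9) = (-686.7, -4905, -4929).
So ∂z/∂E = −n_x/n_z = −0.13932 and ∂z/∂N = −n_y/n_z = −0.99513.
Unit vector along 020° is (sin 20°, cos 20°) = (0.3420, 0.9397).
Slope in that direction = a·(0.3420) + b·(0.9397) = −0.98277.
Apparent dip = arctan|0.98277| = 44.5° (true dip is 45.1°, so apparent ≤ true as expected).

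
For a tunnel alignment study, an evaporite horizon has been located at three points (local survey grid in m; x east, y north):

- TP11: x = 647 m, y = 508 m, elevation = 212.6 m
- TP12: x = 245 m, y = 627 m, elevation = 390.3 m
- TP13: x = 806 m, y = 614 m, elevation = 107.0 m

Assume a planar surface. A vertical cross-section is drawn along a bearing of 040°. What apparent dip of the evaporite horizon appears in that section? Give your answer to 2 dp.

Let the plane be z = a·x + b·y + c.
TP12−TP11: −402a + 119b = 177.7;  TP13−TP11: 159a + 106b = −105.6.
Solving gives a = −0.51034, b = −0.23072.
Unit vector along 040° is (sin 40°, cos 40°) = (0.6428, 0.7660).
Slope in that direction = a·(0.6428) + b·(0.7660) = −0.50478.
Apparent dip = arctan|0.50478| = 26.78° (true dip is 29.3°, so apparent ≤ true as expected).

26.78°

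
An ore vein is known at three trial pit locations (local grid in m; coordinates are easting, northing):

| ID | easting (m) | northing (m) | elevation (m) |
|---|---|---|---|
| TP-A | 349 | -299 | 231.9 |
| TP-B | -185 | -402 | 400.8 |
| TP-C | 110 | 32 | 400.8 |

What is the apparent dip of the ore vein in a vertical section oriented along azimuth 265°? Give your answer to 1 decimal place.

18.8°

Let the plane be z = a·easting + b·northing + c.
TP-B−TP-A: −534a − 103b = 168.9;  TP-C−TP-A: −239a + 331b = 168.9.
Solving gives a = −0.36402, b = 0.24743.
Unit vector along 265° is (sin 265°, cos 265°) = (-0.9962, -0.0872).
Slope in that direction = a·(-0.9962) + b·(-0.0872) = 0.34107.
Apparent dip = arctan|0.34107| = 18.8° (true dip is 23.8°, so apparent ≤ true as expected).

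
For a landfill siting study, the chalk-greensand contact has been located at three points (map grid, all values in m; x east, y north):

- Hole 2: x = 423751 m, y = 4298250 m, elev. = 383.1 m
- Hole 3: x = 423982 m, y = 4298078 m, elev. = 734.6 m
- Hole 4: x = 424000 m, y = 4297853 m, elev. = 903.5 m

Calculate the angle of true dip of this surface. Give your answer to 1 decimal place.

Let the plane be z = a·x + b·y + c.
Hole 3−Hole 2: 231a − 172b = 351.5;  Hole 4−Hole 2: 249a − 397b = 520.4.
Solving gives a = 1.02369, b = −0.66877.
Gradient magnitude |∇z| = √(a² + b²) = √(1.04793 + 0.44726) = 1.22278.
True dip = arctan(1.22278) = 50.7°, dipping toward WNW (azimuth ≈ 303°).

50.7°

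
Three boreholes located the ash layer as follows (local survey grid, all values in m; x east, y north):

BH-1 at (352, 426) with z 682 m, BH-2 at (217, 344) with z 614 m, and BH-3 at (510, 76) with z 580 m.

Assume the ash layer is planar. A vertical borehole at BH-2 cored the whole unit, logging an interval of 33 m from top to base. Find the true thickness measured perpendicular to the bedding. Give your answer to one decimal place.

29.7 m

Let the plane be z = a·x + b·y + c.
BH-2−BH-1: −135a − 82b = −68;  BH-3−BH-1: 158a − 350b = −102.
Solving gives a = 0.25639, b = 0.40717.
|∇z| = √(a²+b²) = 0.48117, so dip δ = arctan(0.48117) = 25.70°.
True thickness = vertical thickness × cos δ = 33 × cos 25.70° = 29.7 m.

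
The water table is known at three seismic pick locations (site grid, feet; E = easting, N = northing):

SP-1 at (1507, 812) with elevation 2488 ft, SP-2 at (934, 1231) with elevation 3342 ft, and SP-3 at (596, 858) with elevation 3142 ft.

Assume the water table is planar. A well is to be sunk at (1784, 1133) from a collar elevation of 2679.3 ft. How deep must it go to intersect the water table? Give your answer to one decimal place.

Two edge vectors: SP-1→SP-2 = (-573, 419, 854), SP-1→SP-3 = (-911, 46, 654).
Normal n = (SP-1→SP-2) × (SP-1→SP-3) = (234742, -403252, 355351).
So ∂z/∂E = −n_x/n_z = −0.660592 and ∂z/∂N = −n_y/n_z = 1.134799.
Intercept c from SP-1: 2488 + 995.51 − 921.46 = 2562.06.
At (1784, 1133): z_contact = −1178.50 + 1285.73 + 2562.06 = 2669.29 ft.
Depth below ground = 2679.3 − 2669.29 = 10.0 ft.

10.0 ft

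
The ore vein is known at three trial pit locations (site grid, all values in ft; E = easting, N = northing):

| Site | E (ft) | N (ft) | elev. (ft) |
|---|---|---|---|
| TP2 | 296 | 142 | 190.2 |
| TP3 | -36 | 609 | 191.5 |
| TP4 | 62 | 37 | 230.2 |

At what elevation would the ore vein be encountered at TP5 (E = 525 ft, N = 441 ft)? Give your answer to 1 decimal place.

Two edge vectors: TP2→TP3 = (-332, 467, 1.3), TP2→TP4 = (-234, -105, 40).
Normal n = (TP2→TP3) × (TP2→TP4) = (18816.5, 12975.8, 144138).
So ∂z/∂E = −n_x/n_z = −0.13055 and ∂z/∂N = −n_y/n_z = −0.09002.
Intercept c from TP2: 190.2 + 38.64 + 12.78 = 241.62.
At (525, 441): z = −68.5 − 39.7 + 241.62 = 133.4 ft.

133.4 ft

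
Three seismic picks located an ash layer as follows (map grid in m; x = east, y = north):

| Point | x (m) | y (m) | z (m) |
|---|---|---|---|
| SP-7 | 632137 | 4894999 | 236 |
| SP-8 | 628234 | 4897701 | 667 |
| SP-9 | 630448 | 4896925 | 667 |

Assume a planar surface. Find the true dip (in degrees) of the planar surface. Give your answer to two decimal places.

Two edge vectors: SP-7→SP-8 = (-3903, 2702, 431), SP-7→SP-9 = (-1689, 1926, 431).
Normal n = (SP-7→SP-8) × (SP-7→SP-9) = (334456, 954234, -2953500).
So ∂z/∂x = −n_x/n_z = 0.11324 and ∂z/∂y = −n_y/n_z = 0.32309.
Gradient magnitude |∇z| = √(a² + b²) = √(0.01282 + 0.10438) = 0.34236.
True dip = arctan(0.34236) = 18.90°, dipping toward SSW (azimuth ≈ 199°).

18.90°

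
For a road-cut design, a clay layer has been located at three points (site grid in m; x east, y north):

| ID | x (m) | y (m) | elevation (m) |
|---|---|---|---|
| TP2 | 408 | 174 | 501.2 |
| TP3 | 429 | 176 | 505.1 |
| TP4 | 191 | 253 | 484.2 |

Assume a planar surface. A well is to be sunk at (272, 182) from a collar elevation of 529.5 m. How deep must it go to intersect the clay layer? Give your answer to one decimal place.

Let the plane be z = a·x + b·y + c.
TP3−TP2: 21a + 2b = 3.9;  TP4−TP2: −217a + 79b = −17.
Solving gives a = 0.16345, b = 0.23378.
Then c = 501.2 − a·408 − b·174 = 393.83.
At (272, 182): z_contact = 44.46 + 42.55 + 393.83 = 480.84 m.
Depth below ground = 529.5 − 480.84 = 48.7 m.

48.7 m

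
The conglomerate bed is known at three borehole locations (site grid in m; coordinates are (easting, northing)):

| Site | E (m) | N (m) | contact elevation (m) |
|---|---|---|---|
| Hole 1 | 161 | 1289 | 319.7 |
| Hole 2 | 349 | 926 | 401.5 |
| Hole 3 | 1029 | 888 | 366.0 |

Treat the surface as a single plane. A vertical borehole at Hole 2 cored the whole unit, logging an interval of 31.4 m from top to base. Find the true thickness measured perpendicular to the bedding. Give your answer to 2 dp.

30.33 m

Let the plane be z = a·E + b·N + c.
Hole 2−Hole 1: 188a − 363b = 81.8;  Hole 3−Hole 1: 868a − 401b = 46.3.
Solving gives a = −0.06673, b = −0.25990.
|∇z| = √(a²+b²) = 0.26833, so dip δ = arctan(0.26833) = 15.02°.
True thickness = vertical thickness × cos δ = 31.4 × cos 15.02° = 30.33 m.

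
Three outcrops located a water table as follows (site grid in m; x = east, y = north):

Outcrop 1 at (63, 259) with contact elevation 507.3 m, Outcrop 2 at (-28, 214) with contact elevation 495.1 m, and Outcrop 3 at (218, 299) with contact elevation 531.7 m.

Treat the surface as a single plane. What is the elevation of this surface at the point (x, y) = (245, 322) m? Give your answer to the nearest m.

Let the plane be z = a·x + b·y + c.
Outcrop 2−Outcrop 1: −91a − 45b = −12.2;  Outcrop 3−Outcrop 1: 155a + 40b = 24.4.
Solving gives a = 0.18291, b = −0.09877.
Then c = 507.3 − a·63 − b·259 = 521.36.
At (245, 322): z = 44.8 − 31.8 + 521.36 = 534.4 m.

534 m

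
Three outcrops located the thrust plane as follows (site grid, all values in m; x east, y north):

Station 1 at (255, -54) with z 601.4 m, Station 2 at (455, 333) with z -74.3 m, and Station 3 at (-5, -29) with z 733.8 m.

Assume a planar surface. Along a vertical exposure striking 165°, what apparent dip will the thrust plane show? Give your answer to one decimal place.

50.1°

Two edge vectors: Station 1→Station 2 = (200, 387, -675.7), Station 1→Station 3 = (-260, 25, 132.4).
Normal n = (Station 1→Station 2) × (Station 1→Station 3) = (68131.3, 149202, 105620).
So ∂z/∂x = −n_x/n_z = −0.64506 and ∂z/∂y = −n_y/n_z = −1.41263.
Unit vector along 165° is (sin 165°, cos 165°) = (0.2588, -0.9659).
Slope in that direction = a·(0.2588) + b·(-0.9659) = 1.19754.
Apparent dip = arctan|1.19754| = 50.1° (true dip is 57.2°, so apparent ≤ true as expected).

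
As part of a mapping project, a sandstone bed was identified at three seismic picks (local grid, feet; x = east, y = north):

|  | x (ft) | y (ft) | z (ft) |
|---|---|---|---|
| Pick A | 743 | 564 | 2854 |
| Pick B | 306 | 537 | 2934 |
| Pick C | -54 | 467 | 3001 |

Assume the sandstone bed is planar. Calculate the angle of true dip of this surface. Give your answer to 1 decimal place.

10.4°

Two edge vectors: Pick A→Pick B = (-437, -27, 80), Pick A→Pick C = (-797, -97, 147).
Normal n = (Pick A→Pick B) × (Pick A→Pick C) = (3791, 479, 20870).
So ∂z/∂x = −n_x/n_z = −0.18165 and ∂z/∂y = −n_y/n_z = −0.02295.
Gradient magnitude |∇z| = √(a² + b²) = √(0.03300 + 0.00053) = 0.18309.
True dip = arctan(0.18309) = 10.4°, dipping toward E (azimuth ≈ 083°).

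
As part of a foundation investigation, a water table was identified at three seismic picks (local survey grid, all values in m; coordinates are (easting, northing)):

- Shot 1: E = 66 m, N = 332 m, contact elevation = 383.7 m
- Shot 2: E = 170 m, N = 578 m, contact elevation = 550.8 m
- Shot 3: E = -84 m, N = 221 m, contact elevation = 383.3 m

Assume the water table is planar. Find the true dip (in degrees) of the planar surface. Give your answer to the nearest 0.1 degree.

50.8°

Let the plane be z = a·E + b·N + c.
Shot 2−Shot 1: 104a + 246b = 167.1;  Shot 3−Shot 1: −150a − 111b = −0.4.
Solving gives a = −0.72763, b = 0.98688.
Gradient magnitude |∇z| = √(a² + b²) = √(0.52944 + 0.97394) = 1.22612.
True dip = arctan(1.22612) = 50.8°, dipping toward SE (azimuth ≈ 144°).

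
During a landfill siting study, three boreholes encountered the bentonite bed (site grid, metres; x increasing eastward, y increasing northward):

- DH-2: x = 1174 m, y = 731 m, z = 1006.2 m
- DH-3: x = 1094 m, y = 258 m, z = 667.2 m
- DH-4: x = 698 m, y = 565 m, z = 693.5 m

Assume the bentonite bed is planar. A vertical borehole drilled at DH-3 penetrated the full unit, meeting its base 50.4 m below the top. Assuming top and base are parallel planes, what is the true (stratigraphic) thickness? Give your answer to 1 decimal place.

Two edge vectors: DH-2→DH-3 = (-80, -473, -339), DH-2→DH-4 = (-476, -166, -312.7).
Normal n = (DH-2→DH-3) × (DH-2→DH-4) = (91633.1, 136348, -211868).
So ∂z/∂x = −n_x/n_z = 0.43250 and ∂z/∂y = −n_y/n_z = 0.64355.
|∇z| = √(a²+b²) = 0.77538, so dip δ = arctan(0.77538) = 37.79°.
True thickness = vertical thickness × cos δ = 50.4 × cos 37.79° = 39.8 m.

39.8 m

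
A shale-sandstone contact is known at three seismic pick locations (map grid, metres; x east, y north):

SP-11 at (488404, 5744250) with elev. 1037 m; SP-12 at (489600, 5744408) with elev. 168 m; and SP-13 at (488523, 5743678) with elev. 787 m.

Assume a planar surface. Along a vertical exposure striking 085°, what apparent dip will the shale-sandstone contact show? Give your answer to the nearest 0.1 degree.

Let the plane be z = a·x + b·y + c.
SP-12−SP-11: 1196a + 158b = −869;  SP-13−SP-11: 119a − 572b = −250.
Solving gives a = −0.76335, b = 0.27825.
Unit vector along 085° is (sin 85°, cos 85°) = (0.9962, 0.0872).
Slope in that direction = a·(0.9962) + b·(0.0872) = −0.73619.
Apparent dip = arctan|0.73619| = 36.4° (true dip is 39.1°, so apparent ≤ true as expected).

36.4°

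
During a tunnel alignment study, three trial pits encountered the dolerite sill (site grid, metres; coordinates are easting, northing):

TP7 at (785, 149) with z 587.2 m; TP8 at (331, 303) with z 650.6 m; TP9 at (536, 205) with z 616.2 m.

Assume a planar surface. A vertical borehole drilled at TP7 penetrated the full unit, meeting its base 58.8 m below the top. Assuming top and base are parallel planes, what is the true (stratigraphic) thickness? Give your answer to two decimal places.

57.49 m

Two edge vectors: TP7→TP8 = (-454, 154, 63.4), TP7→TP9 = (-249, 56, 29).
Normal n = (TP7→TP8) × (TP7→TP9) = (915.6, -2620.6, 12922).
So ∂z/∂easting = −n_x/n_z = −0.07086 and ∂z/∂northing = −n_y/n_z = 0.20280.
|∇z| = √(a²+b²) = 0.21482, so dip δ = arctan(0.21482) = 12.12°.
True thickness = vertical thickness × cos δ = 58.8 × cos 12.12° = 57.49 m.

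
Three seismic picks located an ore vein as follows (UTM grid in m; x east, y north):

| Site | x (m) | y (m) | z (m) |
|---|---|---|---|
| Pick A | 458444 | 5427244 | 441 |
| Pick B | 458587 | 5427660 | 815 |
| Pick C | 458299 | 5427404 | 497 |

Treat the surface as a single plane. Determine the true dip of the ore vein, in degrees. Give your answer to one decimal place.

40.9°

Two edge vectors: Pick A→Pick B = (143, 416, 374), Pick A→Pick C = (-145, 160, 56).
Normal n = (Pick A→Pick B) × (Pick A→Pick C) = (-36544, -62238, 83200).
So ∂z/∂x = −n_x/n_z = 0.43923 and ∂z/∂y = −n_y/n_z = 0.74805.
Gradient magnitude |∇z| = √(a² + b²) = √(0.19292 + 0.55958) = 0.86747.
True dip = arctan(0.86747) = 40.9°, dipping toward SSW (azimuth ≈ 210°).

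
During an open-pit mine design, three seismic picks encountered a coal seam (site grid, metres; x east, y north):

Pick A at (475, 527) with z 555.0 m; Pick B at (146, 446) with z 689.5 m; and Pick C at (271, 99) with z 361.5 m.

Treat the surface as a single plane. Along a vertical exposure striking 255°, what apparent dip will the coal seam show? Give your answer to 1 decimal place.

20.8°

Let the plane be z = a·x + b·y + c.
Pick B−Pick A: −329a − 81b = 134.5;  Pick C−Pick A: −204a − 428b = −193.5.
Solving gives a = −0.58927, b = 0.73297.
Unit vector along 255° is (sin 255°, cos 255°) = (-0.9659, -0.2588).
Slope in that direction = a·(-0.9659) + b·(-0.2588) = 0.37949.
Apparent dip = arctan|0.37949| = 20.8° (true dip is 43.2°, so apparent ≤ true as expected).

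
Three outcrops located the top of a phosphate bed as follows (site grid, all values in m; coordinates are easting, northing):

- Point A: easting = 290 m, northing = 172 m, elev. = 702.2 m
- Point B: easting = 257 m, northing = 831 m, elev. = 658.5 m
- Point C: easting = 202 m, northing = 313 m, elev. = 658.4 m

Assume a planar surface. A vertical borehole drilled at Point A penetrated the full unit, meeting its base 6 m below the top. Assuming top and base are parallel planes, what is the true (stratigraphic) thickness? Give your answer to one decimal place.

Two edge vectors: Point A→Point B = (-33, 659, -43.7), Point A→Point C = (-88, 141, -43.8).
Normal n = (Point A→Point B) × (Point A→Point C) = (-22702.5, 2400.2, 53339).
So ∂z/∂easting = −n_x/n_z = 0.42563 and ∂z/∂northing = −n_y/n_z = −0.04500.
|∇z| = √(a²+b²) = 0.42800, so dip δ = arctan(0.42800) = 23.17°.
True thickness = vertical thickness × cos δ = 6 × cos 23.17° = 5.5 m.

5.5 m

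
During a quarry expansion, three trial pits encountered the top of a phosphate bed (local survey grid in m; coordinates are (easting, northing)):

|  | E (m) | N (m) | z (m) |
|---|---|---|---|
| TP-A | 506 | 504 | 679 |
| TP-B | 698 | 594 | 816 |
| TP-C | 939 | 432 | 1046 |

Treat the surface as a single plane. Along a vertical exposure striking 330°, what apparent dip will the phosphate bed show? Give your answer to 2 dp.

30.50°

Let the plane be z = a·E + b·N + c.
TP-B−TP-A: 192a + 90b = 137;  TP-C−TP-A: 433a − 72b = 367.
Solving gives a = 0.81248, b = −0.21107.
Unit vector along 330° is (sin 330°, cos 330°) = (-0.5000, 0.8660).
Slope in that direction = a·(-0.5000) + b·(0.8660) = −0.58903.
Apparent dip = arctan|0.58903| = 30.50° (true dip is 40.0°, so apparent ≤ true as expected).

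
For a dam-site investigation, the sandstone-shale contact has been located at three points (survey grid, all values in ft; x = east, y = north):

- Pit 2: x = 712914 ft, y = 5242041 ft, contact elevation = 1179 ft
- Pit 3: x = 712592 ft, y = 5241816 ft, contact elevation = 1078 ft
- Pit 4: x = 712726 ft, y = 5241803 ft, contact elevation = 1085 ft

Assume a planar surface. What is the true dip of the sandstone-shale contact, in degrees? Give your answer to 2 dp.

18.73°

Let the plane be z = a·x + b·y + c.
Pit 3−Pit 2: −322a − 225b = −101;  Pit 4−Pit 2: −188a − 238b = −94.
Solving gives a = 0.08411, b = 0.32852.
Gradient magnitude |∇z| = √(a² + b²) = √(0.00707 + 0.10792) = 0.33911.
True dip = arctan(0.33911) = 18.73°, dipping toward SSW (azimuth ≈ 194°).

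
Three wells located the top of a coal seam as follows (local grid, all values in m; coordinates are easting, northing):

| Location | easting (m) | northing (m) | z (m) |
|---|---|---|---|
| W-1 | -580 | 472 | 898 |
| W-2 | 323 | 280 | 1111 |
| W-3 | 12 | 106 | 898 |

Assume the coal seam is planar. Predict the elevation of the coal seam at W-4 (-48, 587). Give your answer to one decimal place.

1156.1 m

Let the plane be z = a·easting + b·northing + c.
W-2−W-1: 903a − 192b = 213;  W-3−W-1: 592a − 366b = 0.
Solving gives a = 0.35953, b = 0.58153.
Then c = 898 − a·-580 − b·472 = 832.04.
At (-48, 587): z = −17.3 + 341.4 + 832.04 = 1156.1 m.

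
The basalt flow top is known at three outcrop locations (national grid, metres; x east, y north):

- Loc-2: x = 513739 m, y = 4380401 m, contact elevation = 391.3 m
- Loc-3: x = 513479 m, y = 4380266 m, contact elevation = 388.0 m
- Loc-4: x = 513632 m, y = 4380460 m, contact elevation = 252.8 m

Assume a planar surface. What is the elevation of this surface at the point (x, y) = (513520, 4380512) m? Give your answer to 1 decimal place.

Two edge vectors: Loc-2→Loc-3 = (-260, -135, -3.3), Loc-2→Loc-4 = (-107, 59, -138.5).
Normal n = (Loc-2→Loc-3) × (Loc-2→Loc-4) = (18892.2, -35656.9, -29785).
So ∂z/∂x = −n_x/n_z = 0.634285714 and ∂z/∂y = −n_y/n_z = −1.197142857.
Intercept c from Loc-2: 391.3 − 325857.31 + 5243965.77 = 4918499.76.
At (513520, 4380512): z = 325718.4 − 5244098.7 + 4918499.76 = 119.5 m.

119.5 m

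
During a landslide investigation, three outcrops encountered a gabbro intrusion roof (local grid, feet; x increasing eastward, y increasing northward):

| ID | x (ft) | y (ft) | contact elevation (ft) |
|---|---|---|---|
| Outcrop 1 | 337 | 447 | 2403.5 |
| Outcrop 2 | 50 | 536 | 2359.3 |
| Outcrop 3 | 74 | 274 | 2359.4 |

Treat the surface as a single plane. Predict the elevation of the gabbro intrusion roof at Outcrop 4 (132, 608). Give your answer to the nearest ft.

2373 ft

Let the plane be z = a·x + b·y + c.
Outcrop 2−Outcrop 1: −287a + 89b = −44.2;  Outcrop 3−Outcrop 1: −263a − 173b = −44.1.
Solving gives a = 0.15839, b = 0.01413.
Then c = 2403.5 − a·337 − b·447 = 2343.81.
At (132, 608): z = 20.9 + 8.6 + 2343.81 = 2373.3 ft.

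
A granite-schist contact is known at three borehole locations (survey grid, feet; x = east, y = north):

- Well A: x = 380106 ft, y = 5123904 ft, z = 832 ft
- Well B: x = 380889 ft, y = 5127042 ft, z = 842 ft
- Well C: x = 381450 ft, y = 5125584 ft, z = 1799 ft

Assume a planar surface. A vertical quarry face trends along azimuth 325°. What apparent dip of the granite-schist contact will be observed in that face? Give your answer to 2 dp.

Let the plane be z = a·x + b·y + c.
Well B−Well A: 783a + 3138b = 10;  Well C−Well A: 1344a + 1680b = 967.
Solving gives a = 1.03984, b = −0.25628.
Unit vector along 325° is (sin 325°, cos 325°) = (-0.5736, 0.8192).
Slope in that direction = a·(-0.5736) + b·(0.8192) = −0.80636.
Apparent dip = arctan|0.80636| = 38.88° (true dip is 47.0°, so apparent ≤ true as expected).

38.88°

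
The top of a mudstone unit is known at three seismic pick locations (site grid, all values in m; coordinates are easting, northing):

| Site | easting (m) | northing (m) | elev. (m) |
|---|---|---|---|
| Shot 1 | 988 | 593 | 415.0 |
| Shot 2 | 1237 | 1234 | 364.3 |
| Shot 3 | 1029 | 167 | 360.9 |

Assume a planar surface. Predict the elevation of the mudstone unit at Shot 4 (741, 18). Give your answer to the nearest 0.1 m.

Two edge vectors: Shot 1→Shot 2 = (249, 641, -50.7), Shot 1→Shot 3 = (41, -426, -54.1).
Normal n = (Shot 1→Shot 2) × (Shot 1→Shot 3) = (-56276.3, 11392.2, -132355).
So ∂z/∂easting = −n_x/n_z = −0.425192 and ∂z/∂northing = −n_y/n_z = 0.086073.
Intercept c from Shot 1: 415 + 420.09 − 51.04 = 784.05.
At (741, 18): z = −315.1 + 1.5 + 784.05 = 470.5 m.

470.5 m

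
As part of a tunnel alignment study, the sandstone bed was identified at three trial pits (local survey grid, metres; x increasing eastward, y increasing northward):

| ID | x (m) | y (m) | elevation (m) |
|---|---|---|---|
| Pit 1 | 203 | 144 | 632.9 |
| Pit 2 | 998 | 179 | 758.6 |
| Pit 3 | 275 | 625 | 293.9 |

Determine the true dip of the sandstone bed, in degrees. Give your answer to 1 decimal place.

37.1°

Two edge vectors: Pit 1→Pit 2 = (795, 35, 125.7), Pit 1→Pit 3 = (72, 481, -339).
Normal n = (Pit 1→Pit 2) × (Pit 1→Pit 3) = (-72326.7, 278555.4, 379875).
So ∂z/∂x = −n_x/n_z = 0.19040 and ∂z/∂y = −n_y/n_z = −0.73328.
Gradient magnitude |∇z| = √(a² + b²) = √(0.03625 + 0.53770) = 0.75760.
True dip = arctan(0.75760) = 37.1°, dipping toward NNW (azimuth ≈ 345°).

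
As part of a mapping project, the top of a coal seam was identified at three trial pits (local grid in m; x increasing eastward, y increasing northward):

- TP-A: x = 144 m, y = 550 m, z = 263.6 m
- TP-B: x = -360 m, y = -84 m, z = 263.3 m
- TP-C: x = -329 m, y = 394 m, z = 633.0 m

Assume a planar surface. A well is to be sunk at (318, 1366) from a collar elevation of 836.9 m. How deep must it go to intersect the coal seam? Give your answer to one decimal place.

70.4 m

Let the plane be z = a·x + b·y + c.
TP-B−TP-A: −504a − 634b = −0.3;  TP-C−TP-A: −473a − 156b = 369.4.
Solving gives a = −1.058703, b = 0.842092.
Then c = 263.6 − a·144 − b·550 = −47.10.
At (318, 1366): z_contact = −336.67 + 1150.30 − 47.10 = 766.53 m.
Depth below ground = 836.9 − 766.53 = 70.4 m.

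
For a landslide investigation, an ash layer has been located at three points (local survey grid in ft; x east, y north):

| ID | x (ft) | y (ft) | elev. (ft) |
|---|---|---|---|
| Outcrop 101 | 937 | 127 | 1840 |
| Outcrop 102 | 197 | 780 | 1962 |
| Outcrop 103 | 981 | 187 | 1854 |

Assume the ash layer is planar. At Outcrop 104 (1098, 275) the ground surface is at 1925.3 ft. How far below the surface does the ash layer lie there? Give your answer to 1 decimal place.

49.5 ft

Let the plane be z = a·x + b·y + c.
Outcrop 102−Outcrop 101: −740a + 653b = 122;  Outcrop 103−Outcrop 101: 44a + 60b = 14.
Solving gives a = 0.024914, b = 0.215063.
Then c = 1840 − a·937 − b·127 = 1789.34.
At (1098, 275): z_contact = 27.36 + 59.14 + 1789.34 = 1875.84 ft.
Depth below ground = 1925.3 − 1875.84 = 49.5 ft.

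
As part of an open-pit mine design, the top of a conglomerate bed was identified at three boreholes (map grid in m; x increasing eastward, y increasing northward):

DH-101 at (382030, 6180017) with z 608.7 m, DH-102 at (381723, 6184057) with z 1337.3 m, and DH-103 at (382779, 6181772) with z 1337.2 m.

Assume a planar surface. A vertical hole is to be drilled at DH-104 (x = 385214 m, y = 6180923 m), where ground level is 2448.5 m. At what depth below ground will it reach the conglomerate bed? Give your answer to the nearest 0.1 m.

157.6 m

Let the plane be z = a·x + b·y + c.
DH-102−DH-101: −307a + 4040b = 728.6;  DH-103−DH-101: 749a + 1755b = 728.5.
Solving gives a = 0.466918952, b = 0.215827752.
Then c = 608.7 − a·382030 − b·6180017 = −1511587.52.
At (385214, 6180923): z_contact = 179863.72 + 1334014.72 − 1511587.52 = 2290.91 m.
Depth below ground = 2448.5 − 2290.91 = 157.6 m.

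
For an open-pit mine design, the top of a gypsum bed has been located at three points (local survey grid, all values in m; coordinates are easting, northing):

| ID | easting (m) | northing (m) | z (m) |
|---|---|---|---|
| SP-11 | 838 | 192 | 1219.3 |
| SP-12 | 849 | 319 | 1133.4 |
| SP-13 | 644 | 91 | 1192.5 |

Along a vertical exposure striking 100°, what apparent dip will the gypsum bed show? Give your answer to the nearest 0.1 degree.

32.2°

Two edge vectors: SP-11→SP-12 = (11, 127, -85.9), SP-11→SP-13 = (-194, -101, -26.8).
Normal n = (SP-11→SP-12) × (SP-11→SP-13) = (-12079.5, 16959.4, 23527).
So ∂z/∂easting = −n_x/n_z = 0.51343 and ∂z/∂northing = −n_y/n_z = −0.72085.
Unit vector along 100° is (sin 100°, cos 100°) = (0.9848, -0.1736).
Slope in that direction = a·(0.9848) + b·(-0.1736) = 0.63081.
Apparent dip = arctan|0.63081| = 32.2° (true dip is 41.5°, so apparent ≤ true as expected).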